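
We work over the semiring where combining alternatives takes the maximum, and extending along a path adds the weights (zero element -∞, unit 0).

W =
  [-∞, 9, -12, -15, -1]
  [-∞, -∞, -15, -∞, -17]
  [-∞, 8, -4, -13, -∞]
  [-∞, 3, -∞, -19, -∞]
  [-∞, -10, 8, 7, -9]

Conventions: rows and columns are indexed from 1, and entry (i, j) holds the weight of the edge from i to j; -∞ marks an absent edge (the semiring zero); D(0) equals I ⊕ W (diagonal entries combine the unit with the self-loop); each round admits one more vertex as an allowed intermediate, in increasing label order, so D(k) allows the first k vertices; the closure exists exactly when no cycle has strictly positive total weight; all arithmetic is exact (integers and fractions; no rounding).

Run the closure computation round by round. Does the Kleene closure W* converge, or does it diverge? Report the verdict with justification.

D(0):
  [0, 9, -12, -15, -1]
  [-∞, 0, -15, -∞, -17]
  [-∞, 8, 0, -13, -∞]
  [-∞, 3, -∞, 0, -∞]
  [-∞, -10, 8, 7, 0]
D(1):
  [0, 9, -12, -15, -1]
  [-∞, 0, -15, -∞, -17]
  [-∞, 8, 0, -13, -∞]
  [-∞, 3, -∞, 0, -∞]
  [-∞, -10, 8, 7, 0]
D(2):
  [0, 9, -6, -15, -1]
  [-∞, 0, -15, -∞, -17]
  [-∞, 8, 0, -13, -9]
  [-∞, 3, -12, 0, -14]
  [-∞, -10, 8, 7, 0]
D(3):
  [0, 9, -6, -15, -1]
  [-∞, 0, -15, -28, -17]
  [-∞, 8, 0, -13, -9]
  [-∞, 3, -12, 0, -14]
  [-∞, 16, 8, 7, 0]
D(4):
  [0, 9, -6, -15, -1]
  [-∞, 0, -15, -28, -17]
  [-∞, 8, 0, -13, -9]
  [-∞, 3, -12, 0, -14]
  [-∞, 16, 8, 7, 0]
D(5):
  [0, 15, 7, 6, -1]
  [-∞, 0, -9, -10, -17]
  [-∞, 8, 0, -2, -9]
  [-∞, 3, -6, 0, -14]
  [-∞, 16, 8, 7, 0]
Key observation: every diagonal entry stays at the unit through all rounds, so no improving cycle exists.
Answer: CONVERGES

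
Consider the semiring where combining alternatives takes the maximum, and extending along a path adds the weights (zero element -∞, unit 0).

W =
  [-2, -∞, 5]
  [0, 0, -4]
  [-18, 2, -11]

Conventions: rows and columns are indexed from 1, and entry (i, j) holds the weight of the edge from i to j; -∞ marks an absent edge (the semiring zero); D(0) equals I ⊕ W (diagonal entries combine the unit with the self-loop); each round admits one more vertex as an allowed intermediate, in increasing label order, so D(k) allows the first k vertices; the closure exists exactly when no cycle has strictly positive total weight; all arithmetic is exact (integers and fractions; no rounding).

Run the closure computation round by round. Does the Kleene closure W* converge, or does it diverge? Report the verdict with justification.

D(0):
  [0, -∞, 5]
  [0, 0, -4]
  [-18, 2, 0]
D(1):
  [0, -∞, 5]
  [0, 0, 5]
  [-18, 2, 0]
Detection: at round 2, diagonal entry (3, 3) turns strictly positive.
Key observation: the cycle 3->2->1->3 has total weight 2 + 0 + 5, which is strictly positive.
Answer: DIVERGES — positive cycle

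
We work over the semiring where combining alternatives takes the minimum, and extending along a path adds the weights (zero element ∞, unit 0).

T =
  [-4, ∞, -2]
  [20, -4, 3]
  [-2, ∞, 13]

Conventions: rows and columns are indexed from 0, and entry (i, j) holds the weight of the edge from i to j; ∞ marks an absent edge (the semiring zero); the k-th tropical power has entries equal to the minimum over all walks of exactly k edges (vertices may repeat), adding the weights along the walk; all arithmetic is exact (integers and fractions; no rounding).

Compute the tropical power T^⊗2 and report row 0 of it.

T^⊗2:
  [-8, ∞, -6]
  [1, -8, -1]
  [-6, ∞, -4]
Answer: row 0 of T^⊗2 = [-8, ∞, -6]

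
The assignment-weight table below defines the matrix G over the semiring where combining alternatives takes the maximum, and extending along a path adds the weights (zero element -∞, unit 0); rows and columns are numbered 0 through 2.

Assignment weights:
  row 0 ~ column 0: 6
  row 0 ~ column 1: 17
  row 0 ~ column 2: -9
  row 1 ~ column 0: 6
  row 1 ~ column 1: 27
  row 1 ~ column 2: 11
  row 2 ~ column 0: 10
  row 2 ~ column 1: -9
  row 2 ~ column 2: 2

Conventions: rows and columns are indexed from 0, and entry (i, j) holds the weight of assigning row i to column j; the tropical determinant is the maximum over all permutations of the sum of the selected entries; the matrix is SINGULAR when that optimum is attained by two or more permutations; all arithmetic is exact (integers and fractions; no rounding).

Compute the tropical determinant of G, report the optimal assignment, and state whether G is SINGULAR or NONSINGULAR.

σ = (0, 1, 2): 6 + 27 + 2 = 35
σ = (0, 2, 1): 6 + 11 + (-9) = 8
σ = (1, 0, 2): 17 + 6 + 2 = 25
σ = (1, 2, 0): 17 + 11 + 10 = 38
σ = (2, 0, 1): (-9) + 6 + (-9) = -12
σ = (2, 1, 0): (-9) + 27 + 10 = 28
Optimal value attained by: σ = (1, 2, 0).
Answer: det⊕(G) = 38; verdict: NONSINGULAR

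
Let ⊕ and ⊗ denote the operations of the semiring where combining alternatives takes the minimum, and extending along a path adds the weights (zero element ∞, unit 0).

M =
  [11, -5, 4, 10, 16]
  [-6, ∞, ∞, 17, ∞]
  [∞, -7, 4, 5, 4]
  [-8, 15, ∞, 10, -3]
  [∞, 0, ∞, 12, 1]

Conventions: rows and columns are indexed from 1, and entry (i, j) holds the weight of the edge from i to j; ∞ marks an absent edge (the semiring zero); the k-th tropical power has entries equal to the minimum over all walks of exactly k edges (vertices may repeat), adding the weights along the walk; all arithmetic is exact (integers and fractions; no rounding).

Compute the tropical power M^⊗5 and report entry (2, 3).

M^⊗2:
  [-11, -3, 8, 9, 7]
  [5, -11, -2, 4, 10]
  [-13, -3, 8, 9, 2]
  [2, -13, -4, 2, -2]
  [-6, 1, ∞, 13, 2]
M^⊗3:
  [-9, -16, -7, -1, 5]
  [-17, -9, 2, 3, 1]
  [-9, -18, -9, -3, 3]
  [-19, -11, 0, 1, -1]
  [-5, -11, -2, 4, 3]
M^⊗4:
  [-22, -14, -5, -2, -4]
  [-15, -22, -13, -7, -1]
  [-24, -16, -5, -4, -6]
  [-17, -24, -15, -9, -3]
  [-17, -10, -1, 3, 1]
M^⊗5:
  [-20, -27, -18, -12, -6]
  [-28, -20, -11, -8, -10]
  [-22, -29, -20, -14, -8]
  [-30, -22, -13, -10, -12]
  [-16, -22, -13, -7, -1]
Key observation: the optimum is the walk 2->1->3->2->1->3, with weight (-6) + 4 + (-7) + (-6) + 4 = -11.
Optimal value attained by: walk 2->1->3->2->1->3.
Answer: (M^⊗5)[2][3] = -11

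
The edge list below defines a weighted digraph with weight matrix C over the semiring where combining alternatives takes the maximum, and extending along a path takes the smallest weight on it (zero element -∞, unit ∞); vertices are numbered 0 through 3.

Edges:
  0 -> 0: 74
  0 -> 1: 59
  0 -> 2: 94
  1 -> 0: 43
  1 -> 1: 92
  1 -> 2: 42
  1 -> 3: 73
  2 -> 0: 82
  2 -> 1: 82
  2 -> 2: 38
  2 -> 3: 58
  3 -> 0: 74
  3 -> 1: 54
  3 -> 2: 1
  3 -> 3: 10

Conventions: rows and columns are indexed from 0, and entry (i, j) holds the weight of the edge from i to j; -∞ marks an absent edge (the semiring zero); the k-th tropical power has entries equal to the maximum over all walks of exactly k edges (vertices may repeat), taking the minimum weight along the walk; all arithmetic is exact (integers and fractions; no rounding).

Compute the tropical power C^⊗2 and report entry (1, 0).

C^⊗2:
  [82, 82, 74, 59]
  [73, 92, 43, 73]
  [74, 82, 82, 73]
  [74, 59, 74, 54]
Key observation: the optimum is the walk 1->3->0, with weight 73 min 74 = 73.
Optimal value attained by: walk 1->3->0.
Answer: (C^⊗2)[1][0] = 73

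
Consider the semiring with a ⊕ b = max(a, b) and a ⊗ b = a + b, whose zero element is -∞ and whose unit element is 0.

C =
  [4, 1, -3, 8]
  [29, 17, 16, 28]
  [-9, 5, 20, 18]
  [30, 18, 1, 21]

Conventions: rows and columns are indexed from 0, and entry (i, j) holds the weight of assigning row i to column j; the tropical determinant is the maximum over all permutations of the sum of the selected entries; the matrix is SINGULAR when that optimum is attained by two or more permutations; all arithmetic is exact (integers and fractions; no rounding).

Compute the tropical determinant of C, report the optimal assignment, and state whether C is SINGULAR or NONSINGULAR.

σ = (0, 1, 2, 3): 4 + 17 + 20 + 21 = 62
σ = (0, 1, 3, 2): 4 + 17 + 18 + 1 = 40
σ = (0, 2, 1, 3): 4 + 16 + 5 + 21 = 46
σ = (0, 2, 3, 1): 4 + 16 + 18 + 18 = 56
σ = (0, 3, 1, 2): 4 + 28 + 5 + 1 = 38
σ = (0, 3, 2, 1): 4 + 28 + 20 + 18 = 70
σ = (1, 0, 2, 3): 1 + 29 + 20 + 21 = 71
σ = (1, 0, 3, 2): 1 + 29 + 18 + 1 = 49
σ = (1, 2, 0, 3): 1 + 16 + (-9) + 21 = 29
σ = (1, 2, 3, 0): 1 + 16 + 18 + 30 = 65
σ = (1, 3, 0, 2): 1 + 28 + (-9) + 1 = 21
σ = (1, 3, 2, 0): 1 + 28 + 20 + 30 = 79
σ = (2, 0, 1, 3): (-3) + 29 + 5 + 21 = 52
σ = (2, 0, 3, 1): (-3) + 29 + 18 + 18 = 62
σ = (2, 1, 0, 3): (-3) + 17 + (-9) + 21 = 26
σ = (2, 1, 3, 0): (-3) + 17 + 18 + 30 = 62
σ = (2, 3, 0, 1): (-3) + 28 + (-9) + 18 = 34
σ = (2, 3, 1, 0): (-3) + 28 + 5 + 30 = 60
σ = (3, 0, 1, 2): 8 + 29 + 5 + 1 = 43
σ = (3, 0, 2, 1): 8 + 29 + 20 + 18 = 75
σ = (3, 1, 0, 2): 8 + 17 + (-9) + 1 = 17
σ = (3, 1, 2, 0): 8 + 17 + 20 + 30 = 75
σ = (3, 2, 0, 1): 8 + 16 + (-9) + 18 = 33
σ = (3, 2, 1, 0): 8 + 16 + 5 + 30 = 59
Optimal value attained by: σ = (1, 3, 2, 0).
Answer: det⊕(C) = 79; verdict: NONSINGULAR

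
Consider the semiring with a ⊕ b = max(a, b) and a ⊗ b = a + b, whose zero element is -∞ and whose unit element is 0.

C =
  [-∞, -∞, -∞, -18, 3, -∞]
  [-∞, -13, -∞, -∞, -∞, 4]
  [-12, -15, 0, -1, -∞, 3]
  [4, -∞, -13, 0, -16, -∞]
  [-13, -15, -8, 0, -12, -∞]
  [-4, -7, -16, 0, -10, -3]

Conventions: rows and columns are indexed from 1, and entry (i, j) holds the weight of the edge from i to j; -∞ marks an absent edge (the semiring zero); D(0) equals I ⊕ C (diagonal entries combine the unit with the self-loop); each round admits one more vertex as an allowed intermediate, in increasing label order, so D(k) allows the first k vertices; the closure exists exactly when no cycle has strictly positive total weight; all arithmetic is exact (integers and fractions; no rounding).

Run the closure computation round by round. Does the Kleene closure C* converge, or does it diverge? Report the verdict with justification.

D(0):
  [0, -∞, -∞, -18, 3, -∞]
  [-∞, 0, -∞, -∞, -∞, 4]
  [-12, -15, 0, -1, -∞, 3]
  [4, -∞, -13, 0, -16, -∞]
  [-13, -15, -8, 0, 0, -∞]
  [-4, -7, -16, 0, -10, 0]
D(1):
  [0, -∞, -∞, -18, 3, -∞]
  [-∞, 0, -∞, -∞, -∞, 4]
  [-12, -15, 0, -1, -9, 3]
  [4, -∞, -13, 0, 7, -∞]
  [-13, -15, -8, 0, 0, -∞]
  [-4, -7, -16, 0, -1, 0]
D(2):
  [0, -∞, -∞, -18, 3, -∞]
  [-∞, 0, -∞, -∞, -∞, 4]
  [-12, -15, 0, -1, -9, 3]
  [4, -∞, -13, 0, 7, -∞]
  [-13, -15, -8, 0, 0, -11]
  [-4, -7, -16, 0, -1, 0]
D(3):
  [0, -∞, -∞, -18, 3, -∞]
  [-∞, 0, -∞, -∞, -∞, 4]
  [-12, -15, 0, -1, -9, 3]
  [4, -28, -13, 0, 7, -10]
  [-13, -15, -8, 0, 0, -5]
  [-4, -7, -16, 0, -1, 0]
Detection: at round 4, diagonal entry (5, 5) turns strictly positive.
Key observation: the cycle 5->4->1->5 has total weight 0 + 4 + 3, which is strictly positive.
Answer: DIVERGES — positive cycle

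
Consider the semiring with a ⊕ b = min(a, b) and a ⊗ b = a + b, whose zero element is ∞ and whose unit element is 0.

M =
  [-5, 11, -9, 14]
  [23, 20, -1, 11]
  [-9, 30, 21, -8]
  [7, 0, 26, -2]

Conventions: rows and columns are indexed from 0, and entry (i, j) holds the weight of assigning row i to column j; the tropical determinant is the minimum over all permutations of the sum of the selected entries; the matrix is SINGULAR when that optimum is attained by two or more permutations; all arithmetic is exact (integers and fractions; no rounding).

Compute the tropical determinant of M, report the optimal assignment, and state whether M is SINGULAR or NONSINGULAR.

σ = (0, 1, 2, 3): (-5) + 20 + 21 + (-2) = 34
σ = (0, 1, 3, 2): (-5) + 20 + (-8) + 26 = 33
σ = (0, 2, 1, 3): (-5) + (-1) + 30 + (-2) = 22
σ = (0, 2, 3, 1): (-5) + (-1) + (-8) + 0 = -14
σ = (0, 3, 1, 2): (-5) + 11 + 30 + 26 = 62
σ = (0, 3, 2, 1): (-5) + 11 + 21 + 0 = 27
σ = (1, 0, 2, 3): 11 + 23 + 21 + (-2) = 53
σ = (1, 0, 3, 2): 11 + 23 + (-8) + 26 = 52
σ = (1, 2, 0, 3): 11 + (-1) + (-9) + (-2) = -1
σ = (1, 2, 3, 0): 11 + (-1) + (-8) + 7 = 9
σ = (1, 3, 0, 2): 11 + 11 + (-9) + 26 = 39
σ = (1, 3, 2, 0): 11 + 11 + 21 + 7 = 50
σ = (2, 0, 1, 3): (-9) + 23 + 30 + (-2) = 42
σ = (2, 0, 3, 1): (-9) + 23 + (-8) + 0 = 6
σ = (2, 1, 0, 3): (-9) + 20 + (-9) + (-2) = 0
σ = (2, 1, 3, 0): (-9) + 20 + (-8) + 7 = 10
σ = (2, 3, 0, 1): (-9) + 11 + (-9) + 0 = -7
σ = (2, 3, 1, 0): (-9) + 11 + 30 + 7 = 39
σ = (3, 0, 1, 2): 14 + 23 + 30 + 26 = 93
σ = (3, 0, 2, 1): 14 + 23 + 21 + 0 = 58
σ = (3, 1, 0, 2): 14 + 20 + (-9) + 26 = 51
σ = (3, 1, 2, 0): 14 + 20 + 21 + 7 = 62
σ = (3, 2, 0, 1): 14 + (-1) + (-9) + 0 = 4
σ = (3, 2, 1, 0): 14 + (-1) + 30 + 7 = 50
Optimal value attained by: σ = (0, 2, 3, 1).
Answer: det⊕(M) = -14; verdict: NONSINGULAR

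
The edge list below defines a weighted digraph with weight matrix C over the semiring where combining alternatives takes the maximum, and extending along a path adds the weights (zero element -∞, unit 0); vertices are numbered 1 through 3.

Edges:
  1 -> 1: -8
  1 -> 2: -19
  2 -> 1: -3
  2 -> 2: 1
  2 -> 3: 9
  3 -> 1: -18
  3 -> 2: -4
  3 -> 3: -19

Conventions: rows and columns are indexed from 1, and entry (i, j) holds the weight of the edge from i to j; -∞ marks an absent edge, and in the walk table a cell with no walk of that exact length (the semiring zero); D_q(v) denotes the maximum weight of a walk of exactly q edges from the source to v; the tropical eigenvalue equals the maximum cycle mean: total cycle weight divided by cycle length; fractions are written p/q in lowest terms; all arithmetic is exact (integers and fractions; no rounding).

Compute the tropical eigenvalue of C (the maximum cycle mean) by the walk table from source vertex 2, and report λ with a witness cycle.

q=0: [-∞, 0, -∞]
q=1: [-3, 1, 9]
q=2: [-2, 5, 10]
q=3: [2, 6, 14]
Optimal cycle mean attained by: cycle 2->3->2, total 9 + (-4), length 2.
Answer: λ = 5/2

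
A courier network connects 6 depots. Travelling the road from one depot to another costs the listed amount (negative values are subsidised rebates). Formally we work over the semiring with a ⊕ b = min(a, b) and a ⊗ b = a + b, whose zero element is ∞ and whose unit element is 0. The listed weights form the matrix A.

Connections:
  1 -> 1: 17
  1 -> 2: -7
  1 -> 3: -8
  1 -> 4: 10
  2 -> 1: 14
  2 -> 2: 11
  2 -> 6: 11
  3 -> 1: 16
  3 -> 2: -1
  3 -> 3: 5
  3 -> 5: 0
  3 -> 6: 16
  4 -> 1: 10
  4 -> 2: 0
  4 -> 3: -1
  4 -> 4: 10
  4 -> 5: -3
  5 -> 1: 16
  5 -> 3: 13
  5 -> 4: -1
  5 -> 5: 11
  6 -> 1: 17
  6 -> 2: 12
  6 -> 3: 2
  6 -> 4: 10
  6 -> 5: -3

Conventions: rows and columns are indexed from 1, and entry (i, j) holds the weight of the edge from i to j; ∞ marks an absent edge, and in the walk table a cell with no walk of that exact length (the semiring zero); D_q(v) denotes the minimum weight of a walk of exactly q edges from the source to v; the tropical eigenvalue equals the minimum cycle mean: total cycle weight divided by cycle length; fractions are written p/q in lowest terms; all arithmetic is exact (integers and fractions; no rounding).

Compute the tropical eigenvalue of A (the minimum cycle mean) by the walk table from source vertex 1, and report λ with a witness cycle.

q=0: [0, ∞, ∞, ∞, ∞, ∞]
q=1: [17, -7, -8, 10, ∞, ∞]
q=2: [7, -9, -3, 20, -8, 4]
q=3: [5, -4, -1, -9, -3, 2]
q=4: [1, -9, -10, -4, -12, 7]
q=5: [4, -11, -7, -13, -10, 2]
q=6: [-3, -13, -14, -11, -16, 0]
Optimal cycle mean attained by: cycle 4->5->4, total (-3) + (-1), length 2.
Answer: λ = -2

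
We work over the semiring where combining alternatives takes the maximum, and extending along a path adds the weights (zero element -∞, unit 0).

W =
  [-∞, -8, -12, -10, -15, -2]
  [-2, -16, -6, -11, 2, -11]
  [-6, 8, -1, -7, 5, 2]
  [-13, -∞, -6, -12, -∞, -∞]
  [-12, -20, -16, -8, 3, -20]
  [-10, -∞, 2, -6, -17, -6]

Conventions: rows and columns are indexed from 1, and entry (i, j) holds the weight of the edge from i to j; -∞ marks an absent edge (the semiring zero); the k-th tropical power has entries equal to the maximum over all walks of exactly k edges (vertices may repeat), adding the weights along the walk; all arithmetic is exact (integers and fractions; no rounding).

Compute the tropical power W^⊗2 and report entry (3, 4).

W^⊗2:
  [-10, -4, 0, -8, -6, -8]
  [-10, 2, -7, -6, 5, -4]
  [6, 7, 4, -3, 10, 1]
  [-12, 2, -7, -13, -1, -4]
  [-9, -8, -13, -5, 6, -14]
  [-4, 10, 1, -5, 7, 4]
Key observation: the optimum is the walk 3->2->4, with weight 8 + (-11) = -3.
Optimal value attained by: walk 3->2->4.
Answer: (W^⊗2)[3][4] = -3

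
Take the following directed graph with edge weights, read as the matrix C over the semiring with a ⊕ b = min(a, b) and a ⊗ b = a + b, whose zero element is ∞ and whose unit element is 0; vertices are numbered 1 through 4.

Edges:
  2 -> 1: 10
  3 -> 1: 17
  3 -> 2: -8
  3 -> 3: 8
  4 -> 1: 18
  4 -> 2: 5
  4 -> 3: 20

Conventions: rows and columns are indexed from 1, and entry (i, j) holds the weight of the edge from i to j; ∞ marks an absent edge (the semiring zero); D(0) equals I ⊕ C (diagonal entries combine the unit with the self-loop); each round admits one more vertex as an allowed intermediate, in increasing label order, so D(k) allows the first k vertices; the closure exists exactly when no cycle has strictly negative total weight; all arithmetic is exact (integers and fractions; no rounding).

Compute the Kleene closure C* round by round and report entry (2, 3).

D(0):
  [0, ∞, ∞, ∞]
  [10, 0, ∞, ∞]
  [17, -8, 0, ∞]
  [18, 5, 20, 0]
D(1):
  [0, ∞, ∞, ∞]
  [10, 0, ∞, ∞]
  [17, -8, 0, ∞]
  [18, 5, 20, 0]
D(2):
  [0, ∞, ∞, ∞]
  [10, 0, ∞, ∞]
  [2, -8, 0, ∞]
  [15, 5, 20, 0]
D(3):
  [0, ∞, ∞, ∞]
  [10, 0, ∞, ∞]
  [2, -8, 0, ∞]
  [15, 5, 20, 0]
D(4):
  [0, ∞, ∞, ∞]
  [10, 0, ∞, ∞]
  [2, -8, 0, ∞]
  [15, 5, 20, 0]
Answer: C*[2][3] = ∞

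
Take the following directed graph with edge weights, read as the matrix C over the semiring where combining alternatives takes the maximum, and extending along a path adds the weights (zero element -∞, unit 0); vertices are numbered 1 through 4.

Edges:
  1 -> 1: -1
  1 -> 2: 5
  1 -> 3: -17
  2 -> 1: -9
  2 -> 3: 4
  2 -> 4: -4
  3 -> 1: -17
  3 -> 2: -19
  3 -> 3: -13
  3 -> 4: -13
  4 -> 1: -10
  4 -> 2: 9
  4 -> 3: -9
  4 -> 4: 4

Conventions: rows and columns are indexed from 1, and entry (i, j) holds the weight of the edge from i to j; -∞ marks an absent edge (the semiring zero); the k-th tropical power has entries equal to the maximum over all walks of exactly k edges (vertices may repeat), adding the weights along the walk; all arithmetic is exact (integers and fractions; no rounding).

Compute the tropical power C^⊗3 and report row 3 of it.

C^⊗2:
  [-2, 4, 9, 1]
  [-10, 5, -9, 0]
  [-18, -4, -15, -9]
  [0, 13, 13, 8]
C^⊗3:
  [-3, 10, 8, 5]
  [-4, 9, 9, 4]
  [-13, 0, 0, -5]
  [4, 17, 17, 12]
Answer: row 3 of C^⊗3 = [-13, 0, 0, -5]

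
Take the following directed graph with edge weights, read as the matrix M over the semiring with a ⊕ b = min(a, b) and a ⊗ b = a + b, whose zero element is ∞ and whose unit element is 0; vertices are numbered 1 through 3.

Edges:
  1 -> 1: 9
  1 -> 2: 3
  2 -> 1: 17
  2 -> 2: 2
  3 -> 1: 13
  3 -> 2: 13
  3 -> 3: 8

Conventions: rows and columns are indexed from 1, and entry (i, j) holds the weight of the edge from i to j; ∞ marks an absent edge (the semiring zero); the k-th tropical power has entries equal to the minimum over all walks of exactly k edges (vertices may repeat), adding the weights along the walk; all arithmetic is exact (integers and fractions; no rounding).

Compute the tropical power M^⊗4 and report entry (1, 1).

M^⊗2:
  [18, 5, ∞]
  [19, 4, ∞]
  [21, 15, 16]
M^⊗3:
  [22, 7, ∞]
  [21, 6, ∞]
  [29, 17, 24]
M^⊗4:
  [24, 9, ∞]
  [23, 8, ∞]
  [34, 19, 32]
Key observation: the optimum is the walk 1->2->2->2->1, with weight 3 + 2 + 2 + 17 = 24.
Optimal value attained by: walk 1->2->2->2->1.
Answer: (M^⊗4)[1][1] = 24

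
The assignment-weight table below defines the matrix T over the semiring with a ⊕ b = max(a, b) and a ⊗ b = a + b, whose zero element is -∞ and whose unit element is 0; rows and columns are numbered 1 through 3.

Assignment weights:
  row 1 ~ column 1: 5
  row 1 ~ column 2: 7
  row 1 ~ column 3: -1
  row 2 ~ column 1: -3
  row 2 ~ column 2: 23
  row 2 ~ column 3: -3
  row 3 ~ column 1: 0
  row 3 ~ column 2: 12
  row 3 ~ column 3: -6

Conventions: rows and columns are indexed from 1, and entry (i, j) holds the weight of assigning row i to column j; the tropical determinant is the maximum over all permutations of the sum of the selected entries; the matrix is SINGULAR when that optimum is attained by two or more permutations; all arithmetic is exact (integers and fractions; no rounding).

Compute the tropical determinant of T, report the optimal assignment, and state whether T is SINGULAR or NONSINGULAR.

σ = (1, 2, 3): 5 + 23 + (-6) = 22
σ = (1, 3, 2): 5 + (-3) + 12 = 14
σ = (2, 1, 3): 7 + (-3) + (-6) = -2
σ = (2, 3, 1): 7 + (-3) + 0 = 4
σ = (3, 1, 2): (-1) + (-3) + 12 = 8
σ = (3, 2, 1): (-1) + 23 + 0 = 22
Optimal value attained by: σ = (1, 2, 3).
Answer: det⊕(T) = 22; verdict: SINGULAR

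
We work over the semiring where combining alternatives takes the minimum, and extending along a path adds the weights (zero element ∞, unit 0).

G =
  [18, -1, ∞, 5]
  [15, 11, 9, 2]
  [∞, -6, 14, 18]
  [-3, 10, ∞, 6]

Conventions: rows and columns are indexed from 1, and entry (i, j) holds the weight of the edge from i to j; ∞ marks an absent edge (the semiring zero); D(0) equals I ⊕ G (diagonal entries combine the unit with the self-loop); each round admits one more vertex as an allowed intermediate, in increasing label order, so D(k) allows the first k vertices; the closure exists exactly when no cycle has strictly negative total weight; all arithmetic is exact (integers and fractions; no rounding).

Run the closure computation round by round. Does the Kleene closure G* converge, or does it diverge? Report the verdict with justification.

D(0):
  [0, -1, ∞, 5]
  [15, 0, 9, 2]
  [∞, -6, 0, 18]
  [-3, 10, ∞, 0]
D(1):
  [0, -1, ∞, 5]
  [15, 0, 9, 2]
  [∞, -6, 0, 18]
  [-3, -4, ∞, 0]
Detection: at round 2, diagonal entry (4, 4) turns strictly negative.
Key observation: the cycle 4->1->2->4 has total weight (-3) + (-1) + 2, which is strictly negative.
Answer: DIVERGES — negative cycle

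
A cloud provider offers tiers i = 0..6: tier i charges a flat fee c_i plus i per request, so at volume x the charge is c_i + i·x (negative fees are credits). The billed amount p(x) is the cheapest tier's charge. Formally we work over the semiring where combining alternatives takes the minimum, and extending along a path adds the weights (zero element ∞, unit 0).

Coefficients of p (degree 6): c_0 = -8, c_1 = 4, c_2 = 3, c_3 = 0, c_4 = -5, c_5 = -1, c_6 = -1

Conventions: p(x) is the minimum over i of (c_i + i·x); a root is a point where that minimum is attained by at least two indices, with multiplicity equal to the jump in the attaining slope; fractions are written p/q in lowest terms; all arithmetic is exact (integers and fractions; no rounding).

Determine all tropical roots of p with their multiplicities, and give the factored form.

hull edge (i=0, c=-8) to (i=4, c=-5): slope 3/4, span 4
hull edge (i=4, c=-5) to (i=6, c=-1): slope 2, span 2
Factored form: p(x) = -1 ⊗ (x ⊕ (-2)) ⊗ (x ⊕ (-2)) ⊗ (x ⊕ (-3/4)) ⊗ (x ⊕ (-3/4)) ⊗ (x ⊕ (-3/4)) ⊗ (x ⊕ (-3/4))
Answer: roots = -2 (mult 2), -3/4 (mult 4)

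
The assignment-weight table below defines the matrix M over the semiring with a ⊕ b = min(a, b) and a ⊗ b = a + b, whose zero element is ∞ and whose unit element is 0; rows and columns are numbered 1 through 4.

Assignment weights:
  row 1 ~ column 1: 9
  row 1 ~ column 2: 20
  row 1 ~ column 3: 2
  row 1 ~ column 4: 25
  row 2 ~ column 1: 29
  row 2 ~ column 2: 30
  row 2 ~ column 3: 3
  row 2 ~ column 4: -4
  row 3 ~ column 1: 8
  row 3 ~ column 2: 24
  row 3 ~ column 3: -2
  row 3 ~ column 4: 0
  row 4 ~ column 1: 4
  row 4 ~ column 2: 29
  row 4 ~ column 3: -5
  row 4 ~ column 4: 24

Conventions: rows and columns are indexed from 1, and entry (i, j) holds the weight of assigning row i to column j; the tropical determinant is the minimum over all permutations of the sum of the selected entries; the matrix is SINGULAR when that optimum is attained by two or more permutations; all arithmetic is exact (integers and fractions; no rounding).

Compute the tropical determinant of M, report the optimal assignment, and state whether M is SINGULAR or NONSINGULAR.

σ = (1, 2, 3, 4): 9 + 30 + (-2) + 24 = 61
σ = (1, 2, 4, 3): 9 + 30 + 0 + (-5) = 34
σ = (1, 3, 2, 4): 9 + 3 + 24 + 24 = 60
σ = (1, 3, 4, 2): 9 + 3 + 0 + 29 = 41
σ = (1, 4, 2, 3): 9 + (-4) + 24 + (-5) = 24
σ = (1, 4, 3, 2): 9 + (-4) + (-2) + 29 = 32
σ = (2, 1, 3, 4): 20 + 29 + (-2) + 24 = 71
σ = (2, 1, 4, 3): 20 + 29 + 0 + (-5) = 44
σ = (2, 3, 1, 4): 20 + 3 + 8 + 24 = 55
σ = (2, 3, 4, 1): 20 + 3 + 0 + 4 = 27
σ = (2, 4, 1, 3): 20 + (-4) + 8 + (-5) = 19
σ = (2, 4, 3, 1): 20 + (-4) + (-2) + 4 = 18
σ = (3, 1, 2, 4): 2 + 29 + 24 + 24 = 79
σ = (3, 1, 4, 2): 2 + 29 + 0 + 29 = 60
σ = (3, 2, 1, 4): 2 + 30 + 8 + 24 = 64
σ = (3, 2, 4, 1): 2 + 30 + 0 + 4 = 36
σ = (3, 4, 1, 2): 2 + (-4) + 8 + 29 = 35
σ = (3, 4, 2, 1): 2 + (-4) + 24 + 4 = 26
σ = (4, 1, 2, 3): 25 + 29 + 24 + (-5) = 73
σ = (4, 1, 3, 2): 25 + 29 + (-2) + 29 = 81
σ = (4, 2, 1, 3): 25 + 30 + 8 + (-5) = 58
σ = (4, 2, 3, 1): 25 + 30 + (-2) + 4 = 57
σ = (4, 3, 1, 2): 25 + 3 + 8 + 29 = 65
σ = (4, 3, 2, 1): 25 + 3 + 24 + 4 = 56
Optimal value attained by: σ = (2, 4, 3, 1).
Answer: det⊕(M) = 18; verdict: NONSINGULAR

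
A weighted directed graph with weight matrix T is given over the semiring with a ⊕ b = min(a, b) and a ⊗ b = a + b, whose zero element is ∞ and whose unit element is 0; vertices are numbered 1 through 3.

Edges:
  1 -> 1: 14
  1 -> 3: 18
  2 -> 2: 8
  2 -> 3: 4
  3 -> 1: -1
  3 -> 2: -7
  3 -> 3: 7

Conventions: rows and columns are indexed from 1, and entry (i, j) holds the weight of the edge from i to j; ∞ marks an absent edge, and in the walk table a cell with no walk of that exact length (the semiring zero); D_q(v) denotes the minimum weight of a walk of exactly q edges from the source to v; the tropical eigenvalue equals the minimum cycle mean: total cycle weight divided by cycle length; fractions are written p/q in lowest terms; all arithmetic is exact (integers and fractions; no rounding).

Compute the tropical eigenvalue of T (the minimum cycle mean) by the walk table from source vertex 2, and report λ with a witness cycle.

q=0: [∞, 0, ∞]
q=1: [∞, 8, 4]
q=2: [3, -3, 11]
q=3: [10, 4, 1]
Optimal cycle mean attained by: cycle 2->3->2, total 4 + (-7), length 2.
Answer: λ = -3/2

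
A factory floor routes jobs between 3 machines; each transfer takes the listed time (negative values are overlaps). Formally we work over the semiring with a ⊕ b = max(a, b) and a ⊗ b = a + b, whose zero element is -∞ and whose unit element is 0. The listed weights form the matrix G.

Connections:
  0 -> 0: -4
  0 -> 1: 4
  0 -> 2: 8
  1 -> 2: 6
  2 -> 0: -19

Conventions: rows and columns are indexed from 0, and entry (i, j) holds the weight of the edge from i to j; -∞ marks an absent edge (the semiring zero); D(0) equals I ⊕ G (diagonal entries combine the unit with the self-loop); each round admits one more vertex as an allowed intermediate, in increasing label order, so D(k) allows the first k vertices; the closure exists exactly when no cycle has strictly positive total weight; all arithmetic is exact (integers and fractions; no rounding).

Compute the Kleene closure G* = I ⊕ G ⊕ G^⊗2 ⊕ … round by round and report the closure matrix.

D(0):
  [0, 4, 8]
  [-∞, 0, 6]
  [-19, -∞, 0]
D(1):
  [0, 4, 8]
  [-∞, 0, 6]
  [-19, -15, 0]
D(2):
  [0, 4, 10]
  [-∞, 0, 6]
  [-19, -15, 0]
D(3):
  [0, 4, 10]
  [-13, 0, 6]
  [-19, -15, 0]
Answer: G* = [[0, 4, 10], [-13, 0, 6], [-19, -15, 0]]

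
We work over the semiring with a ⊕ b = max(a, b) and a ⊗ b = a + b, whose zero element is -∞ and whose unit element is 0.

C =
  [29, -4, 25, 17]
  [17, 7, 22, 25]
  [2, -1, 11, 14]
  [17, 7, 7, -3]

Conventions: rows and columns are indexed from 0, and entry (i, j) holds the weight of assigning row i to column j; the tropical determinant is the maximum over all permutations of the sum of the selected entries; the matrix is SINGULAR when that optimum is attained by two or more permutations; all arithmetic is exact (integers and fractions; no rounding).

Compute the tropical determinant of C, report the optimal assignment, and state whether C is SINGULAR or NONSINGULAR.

σ = (0, 1, 2, 3): 29 + 7 + 11 + (-3) = 44
σ = (0, 1, 3, 2): 29 + 7 + 14 + 7 = 57
σ = (0, 2, 1, 3): 29 + 22 + (-1) + (-3) = 47
σ = (0, 2, 3, 1): 29 + 22 + 14 + 7 = 72
σ = (0, 3, 1, 2): 29 + 25 + (-1) + 7 = 60
σ = (0, 3, 2, 1): 29 + 25 + 11 + 7 = 72
σ = (1, 0, 2, 3): (-4) + 17 + 11 + (-3) = 21
σ = (1, 0, 3, 2): (-4) + 17 + 14 + 7 = 34
σ = (1, 2, 0, 3): (-4) + 22 + 2 + (-3) = 17
σ = (1, 2, 3, 0): (-4) + 22 + 14 + 17 = 49
σ = (1, 3, 0, 2): (-4) + 25 + 2 + 7 = 30
σ = (1, 3, 2, 0): (-4) + 25 + 11 + 17 = 49
σ = (2, 0, 1, 3): 25 + 17 + (-1) + (-3) = 38
σ = (2, 0, 3, 1): 25 + 17 + 14 + 7 = 63
σ = (2, 1, 0, 3): 25 + 7 + 2 + (-3) = 31
σ = (2, 1, 3, 0): 25 + 7 + 14 + 17 = 63
σ = (2, 3, 0, 1): 25 + 25 + 2 + 7 = 59
σ = (2, 3, 1, 0): 25 + 25 + (-1) + 17 = 66
σ = (3, 0, 1, 2): 17 + 17 + (-1) + 7 = 40
σ = (3, 0, 2, 1): 17 + 17 + 11 + 7 = 52
σ = (3, 1, 0, 2): 17 + 7 + 2 + 7 = 33
σ = (3, 1, 2, 0): 17 + 7 + 11 + 17 = 52
σ = (3, 2, 0, 1): 17 + 22 + 2 + 7 = 48
σ = (3, 2, 1, 0): 17 + 22 + (-1) + 17 = 55
Optimal value attained by: σ = (0, 2, 3, 1).
Answer: det⊕(C) = 72; verdict: SINGULAR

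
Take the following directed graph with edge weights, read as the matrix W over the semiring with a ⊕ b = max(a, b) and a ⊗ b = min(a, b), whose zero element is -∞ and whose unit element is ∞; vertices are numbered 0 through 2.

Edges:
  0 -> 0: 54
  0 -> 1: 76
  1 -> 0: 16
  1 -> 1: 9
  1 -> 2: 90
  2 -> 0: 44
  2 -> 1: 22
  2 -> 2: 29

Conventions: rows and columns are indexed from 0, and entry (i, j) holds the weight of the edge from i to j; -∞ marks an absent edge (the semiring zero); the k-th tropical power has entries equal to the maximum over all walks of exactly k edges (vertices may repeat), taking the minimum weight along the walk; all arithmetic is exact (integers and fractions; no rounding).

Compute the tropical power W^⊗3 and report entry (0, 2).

W^⊗2:
  [54, 54, 76]
  [44, 22, 29]
  [44, 44, 29]
W^⊗3:
  [54, 54, 54]
  [44, 44, 29]
  [44, 44, 44]
Key observation: the optimum is the walk 0->0->1->2, with weight 54 min 76 min 90 = 54.
Optimal value attained by: walk 0->0->1->2.
Answer: (W^⊗3)[0][2] = 54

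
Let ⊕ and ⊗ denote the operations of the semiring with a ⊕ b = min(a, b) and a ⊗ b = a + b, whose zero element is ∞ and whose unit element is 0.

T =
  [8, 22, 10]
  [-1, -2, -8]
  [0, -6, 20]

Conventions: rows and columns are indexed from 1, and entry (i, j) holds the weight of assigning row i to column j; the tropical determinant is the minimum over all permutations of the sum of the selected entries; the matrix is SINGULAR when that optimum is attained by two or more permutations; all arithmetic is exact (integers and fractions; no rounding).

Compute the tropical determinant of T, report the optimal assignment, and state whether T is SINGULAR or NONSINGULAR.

σ = (1, 2, 3): 8 + (-2) + 20 = 26
σ = (1, 3, 2): 8 + (-8) + (-6) = -6
σ = (2, 1, 3): 22 + (-1) + 20 = 41
σ = (2, 3, 1): 22 + (-8) + 0 = 14
σ = (3, 1, 2): 10 + (-1) + (-6) = 3
σ = (3, 2, 1): 10 + (-2) + 0 = 8
Optimal value attained by: σ = (1, 3, 2).
Answer: det⊕(T) = -6; verdict: NONSINGULAR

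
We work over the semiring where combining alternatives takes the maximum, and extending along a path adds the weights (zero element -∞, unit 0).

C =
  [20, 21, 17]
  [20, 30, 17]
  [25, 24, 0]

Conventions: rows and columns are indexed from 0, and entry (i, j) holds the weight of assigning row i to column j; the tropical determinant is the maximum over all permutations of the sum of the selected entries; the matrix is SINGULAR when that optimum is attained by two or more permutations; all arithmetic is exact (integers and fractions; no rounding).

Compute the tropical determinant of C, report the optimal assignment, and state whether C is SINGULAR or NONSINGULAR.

σ = (0, 1, 2): 20 + 30 + 0 = 50
σ = (0, 2, 1): 20 + 17 + 24 = 61
σ = (1, 0, 2): 21 + 20 + 0 = 41
σ = (1, 2, 0): 21 + 17 + 25 = 63
σ = (2, 0, 1): 17 + 20 + 24 = 61
σ = (2, 1, 0): 17 + 30 + 25 = 72
Optimal value attained by: σ = (2, 1, 0).
Answer: det⊕(C) = 72; verdict: NONSINGULAR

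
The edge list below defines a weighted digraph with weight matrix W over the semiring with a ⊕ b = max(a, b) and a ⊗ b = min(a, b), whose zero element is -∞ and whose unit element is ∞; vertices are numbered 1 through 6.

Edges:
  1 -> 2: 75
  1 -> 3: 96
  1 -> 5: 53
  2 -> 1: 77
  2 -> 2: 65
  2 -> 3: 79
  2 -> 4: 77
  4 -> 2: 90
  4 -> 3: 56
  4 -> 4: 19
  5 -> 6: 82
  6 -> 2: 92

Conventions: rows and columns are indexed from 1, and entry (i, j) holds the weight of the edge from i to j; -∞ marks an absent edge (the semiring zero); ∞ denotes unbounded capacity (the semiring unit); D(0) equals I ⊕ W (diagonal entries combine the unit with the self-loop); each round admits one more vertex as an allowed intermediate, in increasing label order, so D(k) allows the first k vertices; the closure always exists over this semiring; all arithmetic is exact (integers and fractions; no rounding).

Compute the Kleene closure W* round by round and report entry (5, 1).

D(0):
  [∞, 75, 96, -∞, 53, -∞]
  [77, ∞, 79, 77, -∞, -∞]
  [-∞, -∞, ∞, -∞, -∞, -∞]
  [-∞, 90, 56, ∞, -∞, -∞]
  [-∞, -∞, -∞, -∞, ∞, 82]
  [-∞, 92, -∞, -∞, -∞, ∞]
D(1):
  [∞, 75, 96, -∞, 53, -∞]
  [77, ∞, 79, 77, 53, -∞]
  [-∞, -∞, ∞, -∞, -∞, -∞]
  [-∞, 90, 56, ∞, -∞, -∞]
  [-∞, -∞, -∞, -∞, ∞, 82]
  [-∞, 92, -∞, -∞, -∞, ∞]
D(2):
  [∞, 75, 96, 75, 53, -∞]
  [77, ∞, 79, 77, 53, -∞]
  [-∞, -∞, ∞, -∞, -∞, -∞]
  [77, 90, 79, ∞, 53, -∞]
  [-∞, -∞, -∞, -∞, ∞, 82]
  [77, 92, 79, 77, 53, ∞]
D(3):
  [∞, 75, 96, 75, 53, -∞]
  [77, ∞, 79, 77, 53, -∞]
  [-∞, -∞, ∞, -∞, -∞, -∞]
  [77, 90, 79, ∞, 53, -∞]
  [-∞, -∞, -∞, -∞, ∞, 82]
  [77, 92, 79, 77, 53, ∞]
D(4):
  [∞, 75, 96, 75, 53, -∞]
  [77, ∞, 79, 77, 53, -∞]
  [-∞, -∞, ∞, -∞, -∞, -∞]
  [77, 90, 79, ∞, 53, -∞]
  [-∞, -∞, -∞, -∞, ∞, 82]
  [77, 92, 79, 77, 53, ∞]
D(5):
  [∞, 75, 96, 75, 53, 53]
  [77, ∞, 79, 77, 53, 53]
  [-∞, -∞, ∞, -∞, -∞, -∞]
  [77, 90, 79, ∞, 53, 53]
  [-∞, -∞, -∞, -∞, ∞, 82]
  [77, 92, 79, 77, 53, ∞]
D(6):
  [∞, 75, 96, 75, 53, 53]
  [77, ∞, 79, 77, 53, 53]
  [-∞, -∞, ∞, -∞, -∞, -∞]
  [77, 90, 79, ∞, 53, 53]
  [77, 82, 79, 77, ∞, 82]
  [77, 92, 79, 77, 53, ∞]
Answer: W*[5][1] = 77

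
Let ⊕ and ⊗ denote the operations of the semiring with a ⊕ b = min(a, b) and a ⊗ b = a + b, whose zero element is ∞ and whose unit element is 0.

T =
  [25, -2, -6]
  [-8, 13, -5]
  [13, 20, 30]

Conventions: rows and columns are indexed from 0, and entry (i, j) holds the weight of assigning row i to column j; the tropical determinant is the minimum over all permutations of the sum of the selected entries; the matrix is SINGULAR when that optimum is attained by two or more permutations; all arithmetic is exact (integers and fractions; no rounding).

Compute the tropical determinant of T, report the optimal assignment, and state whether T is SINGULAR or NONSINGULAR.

σ = (0, 1, 2): 25 + 13 + 30 = 68
σ = (0, 2, 1): 25 + (-5) + 20 = 40
σ = (1, 0, 2): (-2) + (-8) + 30 = 20
σ = (1, 2, 0): (-2) + (-5) + 13 = 6
σ = (2, 0, 1): (-6) + (-8) + 20 = 6
σ = (2, 1, 0): (-6) + 13 + 13 = 20
Optimal value attained by: σ = (1, 2, 0).
Answer: det⊕(T) = 6; verdict: SINGULAR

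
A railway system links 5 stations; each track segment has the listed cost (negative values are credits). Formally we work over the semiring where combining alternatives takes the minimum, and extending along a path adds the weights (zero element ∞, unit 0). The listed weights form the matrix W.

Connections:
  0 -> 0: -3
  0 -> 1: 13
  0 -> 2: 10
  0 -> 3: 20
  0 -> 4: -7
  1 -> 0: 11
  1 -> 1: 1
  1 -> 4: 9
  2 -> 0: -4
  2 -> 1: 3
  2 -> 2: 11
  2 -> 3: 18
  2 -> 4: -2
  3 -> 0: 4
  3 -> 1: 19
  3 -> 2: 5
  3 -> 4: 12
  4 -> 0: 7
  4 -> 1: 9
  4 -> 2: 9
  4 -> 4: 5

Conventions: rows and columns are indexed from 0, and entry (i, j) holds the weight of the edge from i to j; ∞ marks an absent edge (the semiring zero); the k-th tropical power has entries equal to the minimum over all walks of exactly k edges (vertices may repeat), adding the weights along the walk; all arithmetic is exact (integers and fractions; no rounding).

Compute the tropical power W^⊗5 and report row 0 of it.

W^⊗2:
  [-6, 2, 2, 17, -10]
  [8, 2, 18, 31, 4]
  [-7, 4, 6, 16, -11]
  [1, 8, 14, 23, -3]
  [4, 10, 14, 27, 0]
W^⊗3:
  [-9, -1, -1, 14, -13]
  [5, 3, 13, 28, 1]
  [-10, -2, -2, 13, -14]
  [-2, 6, 6, 21, -6]
  [1, 9, 9, 24, -3]
W^⊗4:
  [-12, -4, -4, 11, -16]
  [2, 4, 10, 25, -2]
  [-13, -5, -5, 10, -17]
  [-5, 3, 3, 18, -9]
  [-2, 6, 6, 21, -6]
W^⊗5:
  [-15, -7, -7, 8, -19]
  [-1, 5, 7, 22, -5]
  [-16, -8, -8, 7, -20]
  [-8, 0, 0, 15, -12]
  [-5, 3, 3, 18, -9]
Answer: row 0 of W^⊗5 = [-15, -7, -7, 8, -19]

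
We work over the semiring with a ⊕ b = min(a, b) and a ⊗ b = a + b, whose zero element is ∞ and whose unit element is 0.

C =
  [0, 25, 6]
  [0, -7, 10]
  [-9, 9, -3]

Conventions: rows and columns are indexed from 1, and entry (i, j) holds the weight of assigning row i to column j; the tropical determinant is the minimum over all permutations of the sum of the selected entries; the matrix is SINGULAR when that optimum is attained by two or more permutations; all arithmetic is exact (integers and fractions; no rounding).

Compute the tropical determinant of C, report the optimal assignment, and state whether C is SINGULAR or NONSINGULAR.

σ = (1, 2, 3): 0 + (-7) + (-3) = -10
σ = (1, 3, 2): 0 + 10 + 9 = 19
σ = (2, 1, 3): 25 + 0 + (-3) = 22
σ = (2, 3, 1): 25 + 10 + (-9) = 26
σ = (3, 1, 2): 6 + 0 + 9 = 15
σ = (3, 2, 1): 6 + (-7) + (-9) = -10
Optimal value attained by: σ = (1, 2, 3).
Answer: det⊕(C) = -10; verdict: SINGULAR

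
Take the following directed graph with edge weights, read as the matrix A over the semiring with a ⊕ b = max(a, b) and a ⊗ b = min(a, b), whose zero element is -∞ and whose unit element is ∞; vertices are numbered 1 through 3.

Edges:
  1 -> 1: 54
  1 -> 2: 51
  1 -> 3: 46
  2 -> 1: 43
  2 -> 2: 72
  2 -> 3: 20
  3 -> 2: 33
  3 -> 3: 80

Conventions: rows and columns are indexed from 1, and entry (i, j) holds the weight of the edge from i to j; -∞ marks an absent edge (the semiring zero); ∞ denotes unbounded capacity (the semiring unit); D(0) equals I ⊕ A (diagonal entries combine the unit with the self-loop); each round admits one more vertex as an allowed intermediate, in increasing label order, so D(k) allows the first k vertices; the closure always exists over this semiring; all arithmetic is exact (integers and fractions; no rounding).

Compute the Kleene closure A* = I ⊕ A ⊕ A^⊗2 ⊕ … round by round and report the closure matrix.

D(0):
  [∞, 51, 46]
  [43, ∞, 20]
  [-∞, 33, ∞]
D(1):
  [∞, 51, 46]
  [43, ∞, 43]
  [-∞, 33, ∞]
D(2):
  [∞, 51, 46]
  [43, ∞, 43]
  [33, 33, ∞]
D(3):
  [∞, 51, 46]
  [43, ∞, 43]
  [33, 33, ∞]
Answer: A* = [[∞, 51, 46], [43, ∞, 43], [33, 33, ∞]]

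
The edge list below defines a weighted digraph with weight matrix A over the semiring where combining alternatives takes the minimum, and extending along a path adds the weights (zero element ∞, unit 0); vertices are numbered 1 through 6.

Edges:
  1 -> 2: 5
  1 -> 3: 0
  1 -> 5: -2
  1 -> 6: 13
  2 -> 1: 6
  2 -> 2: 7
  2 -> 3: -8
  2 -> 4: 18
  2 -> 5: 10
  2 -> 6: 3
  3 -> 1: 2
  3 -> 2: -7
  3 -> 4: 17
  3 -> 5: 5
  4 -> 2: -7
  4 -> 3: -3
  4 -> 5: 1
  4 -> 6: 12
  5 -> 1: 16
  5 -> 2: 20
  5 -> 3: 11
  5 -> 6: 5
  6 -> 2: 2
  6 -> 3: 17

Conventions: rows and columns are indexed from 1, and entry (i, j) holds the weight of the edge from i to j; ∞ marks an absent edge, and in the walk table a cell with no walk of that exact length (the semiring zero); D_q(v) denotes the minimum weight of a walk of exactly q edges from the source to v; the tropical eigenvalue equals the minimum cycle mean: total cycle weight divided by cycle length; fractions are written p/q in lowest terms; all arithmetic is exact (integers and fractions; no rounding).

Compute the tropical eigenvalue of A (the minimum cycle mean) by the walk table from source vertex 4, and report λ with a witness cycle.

q=0: [∞, ∞, ∞, 0, ∞, ∞]
q=1: [∞, -7, -3, ∞, 1, 12]
q=2: [-1, -10, -15, 11, 2, -4]
q=3: [-13, -22, -18, 2, -10, -7]
q=4: [-16, -25, -30, -4, -15, -19]
q=5: [-28, -37, -33, -13, -25, -22]
q=6: [-31, -40, -45, -19, -30, -34]
Optimal cycle mean attained by: cycle 2->3->2, total (-8) + (-7), length 2.
Answer: λ = -15/2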